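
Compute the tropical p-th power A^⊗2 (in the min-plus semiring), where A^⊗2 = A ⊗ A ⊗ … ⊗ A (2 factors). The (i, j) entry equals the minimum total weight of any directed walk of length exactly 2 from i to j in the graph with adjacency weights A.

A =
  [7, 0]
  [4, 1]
A^⊗2 =
  [4, 1]
  [5, 2]

Each entry (A^⊗2)_ij equals the minimum over all length-2 walks i = v_0 → v_1 → … → v_2 = j of Σ_t A[v_t][v_{t+1}]. For example, for (i, j) = (0, 1) we minimise over 2 possible intermediate vertex sequences; the minimum is 1, attained along the walk 0 → 1 → 1.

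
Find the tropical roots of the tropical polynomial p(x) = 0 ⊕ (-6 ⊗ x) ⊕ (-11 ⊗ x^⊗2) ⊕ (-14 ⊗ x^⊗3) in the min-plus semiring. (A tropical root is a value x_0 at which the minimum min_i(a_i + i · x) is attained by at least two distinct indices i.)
Roots: {3, 5, 6}

Each tropical root is a break point of the lower envelope of the lines y = a_i + i · x (there are 4 lines, with slopes 0, 1, ..., 3). Only the lines that attain the minimum somewhere contribute to roots; other lines are dominated. Here the surviving (envelope) indices are i = 3, i = 2, i = 1, i = 0.
Intersections between consecutive envelope lines give the roots: for adjacent envelope indices i < j the intersection is x = (a_i − a_j) / (j − i). Reading off the sorted break points: {3, 5, 6}.
Verification: at each break x_0, at least two indices attain the minimum of min_i(a_i + i · x_0).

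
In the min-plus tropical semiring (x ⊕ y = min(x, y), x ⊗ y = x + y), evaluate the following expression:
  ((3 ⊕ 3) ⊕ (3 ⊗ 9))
((3 ⊕ 3) ⊕ (3 ⊗ 9)) = 3

Expand innermost to outermost. Recall ⊕ takes the minimum of its arguments and ⊗ takes their sum. Working out the expression ((3 ⊕ 3) ⊕ (3 ⊗ 9)) gives 3.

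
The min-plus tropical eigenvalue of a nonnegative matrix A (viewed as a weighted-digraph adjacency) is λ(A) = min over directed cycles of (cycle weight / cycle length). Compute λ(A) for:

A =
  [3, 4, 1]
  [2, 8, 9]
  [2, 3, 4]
λ(A) = 3/2

Enumerate directed cycles and compute their means (weight / length). Sample:
  cycle 0 → 0: weight = 3, length = 1, mean = 3/1 ≈ 3.000
  cycle 1 → 1: weight = 8, length = 1, mean = 8/1 ≈ 8.000
  cycle 2 → 2: weight = 4, length = 1, mean = 4/1 ≈ 4.000
  cycle 0 → 1 → 0: weight = 6, length = 2, mean = 6/2 ≈ 3.000
  cycle 0 → 2 → 0: weight = 3, length = 2, mean = 3/2 ≈ 1.500
  cycle 1 → 0 → 1: weight = 6, length = 2, mean = 6/2 ≈ 3.000
Minimum mean = 1.500, attained e.g. along the cycle 0 → 2 → 0 with weight 3 and length 2. So λ(A) = 3/2 = 3/2.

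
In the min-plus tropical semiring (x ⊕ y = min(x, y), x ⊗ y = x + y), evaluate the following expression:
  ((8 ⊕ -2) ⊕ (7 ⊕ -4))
((8 ⊕ -2) ⊕ (7 ⊕ -4)) = -4

Expand innermost to outermost. Recall ⊕ takes the minimum of its arguments and ⊗ takes their sum. Working out the expression ((8 ⊕ -2) ⊕ (7 ⊕ -4)) gives -4.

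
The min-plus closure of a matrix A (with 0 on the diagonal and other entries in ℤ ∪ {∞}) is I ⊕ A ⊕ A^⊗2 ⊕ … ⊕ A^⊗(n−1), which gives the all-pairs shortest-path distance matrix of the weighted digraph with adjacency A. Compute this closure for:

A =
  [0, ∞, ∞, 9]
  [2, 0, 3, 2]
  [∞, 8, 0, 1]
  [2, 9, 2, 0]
Closure =
  [0, 18, 11, 9]
  [2, 0, 3, 2]
  [3, 8, 0, 1]
  [2, 9, 2, 0]

This is the Floyd-Warshall all-pairs shortest-path computation. For each intermediate vertex k = 0, 1, …, 3, update dist[i][j] ← min(dist[i][j], dist[i][k] + dist[k][j]). The final matrix gives, for each (i, j), the minimum total weight of any directed path from i to j (possibly empty when i = j).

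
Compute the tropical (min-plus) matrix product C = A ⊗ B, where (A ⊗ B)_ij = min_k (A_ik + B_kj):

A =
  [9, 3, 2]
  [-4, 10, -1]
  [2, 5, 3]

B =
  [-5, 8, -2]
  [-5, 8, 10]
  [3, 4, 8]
A ⊗ B =
  [-2, 6, 7]
  [-9, 3, -6]
  [-3, 7, 0]

Apply the min-plus product entry-by-entry:
  C[0][0] = min over k of (A[0][0] + B[0][0] = 9 + -5 = 4, A[0][1] + B[1][0] = 3 + -5 = -2, A[0][2] + B[2][0] = 2 + 3 = 5) = -2 (attained at k = 1)
  C[0][1] = min over k of (A[0][0] + B[0][1] = 9 + 8 = 17, A[0][1] + B[1][1] = 3 + 8 = 11, A[0][2] + B[2][1] = 2 + 4 = 6) = 6 (attained at k = 2)
  C[0][2] = min over k of (A[0][0] + B[0][2] = 9 + -2 = 7, A[0][1] + B[1][2] = 3 + 10 = 13, A[0][2] + B[2][2] = 2 + 8 = 10) = 7 (attained at k = 0)
  C[1][0] = min over k of (A[1][0] + B[0][0] = -4 + -5 = -9, A[1][1] + B[1][0] = 10 + -5 = 5, A[1][2] + B[2][0] = -1 + 3 = 2) = -9 (attained at k = 0)
  C[1][1] = min over k of (A[1][0] + B[0][1] = -4 + 8 = 4, A[1][1] + B[1][1] = 10 + 8 = 18, A[1][2] + B[2][1] = -1 + 4 = 3) = 3 (attained at k = 2)
  C[1][2] = min over k of (A[1][0] + B[0][2] = -4 + -2 = -6, A[1][1] + B[1][2] = 10 + 10 = 20, A[1][2] + B[2][2] = -1 + 8 = 7) = -6 (attained at k = 0)
  C[2][0] = min over k of (A[2][0] + B[0][0] = 2 + -5 = -3, A[2][1] + B[1][0] = 5 + -5 = 0, A[2][2] + B[2][0] = 3 + 3 = 6) = -3 (attained at k = 0)
  C[2][1] = min over k of (A[2][0] + B[0][1] = 2 + 8 = 10, A[2][1] + B[1][1] = 5 + 8 = 13, A[2][2] + B[2][1] = 3 + 4 = 7) = 7 (attained at k = 2)
  C[2][2] = min over k of (A[2][0] + B[0][2] = 2 + -2 = 0, A[2][1] + B[1][2] = 5 + 10 = 15, A[2][2] + B[2][2] = 3 + 8 = 11) = 0 (attained at k = 0)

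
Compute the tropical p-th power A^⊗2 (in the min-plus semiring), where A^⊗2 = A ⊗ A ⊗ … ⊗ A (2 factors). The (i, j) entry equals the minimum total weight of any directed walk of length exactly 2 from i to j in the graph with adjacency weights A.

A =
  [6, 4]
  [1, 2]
A^⊗2 =
  [5, 6]
  [3, 4]

Each entry (A^⊗2)_ij equals the minimum over all length-2 walks i = v_0 → v_1 → … → v_2 = j of Σ_t A[v_t][v_{t+1}]. For example, for (i, j) = (0, 1) we minimise over 2 possible intermediate vertex sequences; the minimum is 6, attained along the walk 0 → 1 → 1.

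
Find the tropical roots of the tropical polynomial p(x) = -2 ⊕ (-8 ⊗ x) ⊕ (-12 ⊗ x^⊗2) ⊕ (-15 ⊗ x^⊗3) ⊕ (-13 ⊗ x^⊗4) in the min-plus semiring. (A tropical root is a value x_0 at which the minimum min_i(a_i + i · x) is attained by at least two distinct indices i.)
Roots: {-2, 3, 4, 6}

Each tropical root is a break point of the lower envelope of the lines y = a_i + i · x (there are 5 lines, with slopes 0, 1, ..., 4). Only the lines that attain the minimum somewhere contribute to roots; other lines are dominated. Here the surviving (envelope) indices are i = 4, i = 3, i = 2, i = 1, i = 0.
Intersections between consecutive envelope lines give the roots: for adjacent envelope indices i < j the intersection is x = (a_i − a_j) / (j − i). Reading off the sorted break points: {-2, 3, 4, 6}.
Verification: at each break x_0, at least two indices attain the minimum of min_i(a_i + i · x_0).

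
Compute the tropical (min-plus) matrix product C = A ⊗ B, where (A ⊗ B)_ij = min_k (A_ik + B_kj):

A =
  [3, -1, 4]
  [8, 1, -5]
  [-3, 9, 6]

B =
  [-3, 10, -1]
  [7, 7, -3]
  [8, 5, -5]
A ⊗ B =
  [0, 6, -4]
  [3, 0, -10]
  [-6, 7, -4]

Apply the min-plus product entry-by-entry:
  C[0][0] = min over k of (A[0][0] + B[0][0] = 3 + -3 = 0, A[0][1] + B[1][0] = -1 + 7 = 6, A[0][2] + B[2][0] = 4 + 8 = 12) = 0 (attained at k = 0)
  C[0][1] = min over k of (A[0][0] + B[0][1] = 3 + 10 = 13, A[0][1] + B[1][1] = -1 + 7 = 6, A[0][2] + B[2][1] = 4 + 5 = 9) = 6 (attained at k = 1)
  C[0][2] = min over k of (A[0][0] + B[0][2] = 3 + -1 = 2, A[0][1] + B[1][2] = -1 + -3 = -4, A[0][2] + B[2][2] = 4 + -5 = -1) = -4 (attained at k = 1)
  C[1][0] = min over k of (A[1][0] + B[0][0] = 8 + -3 = 5, A[1][1] + B[1][0] = 1 + 7 = 8, A[1][2] + B[2][0] = -5 + 8 = 3) = 3 (attained at k = 2)
  C[1][1] = min over k of (A[1][0] + B[0][1] = 8 + 10 = 18, A[1][1] + B[1][1] = 1 + 7 = 8, A[1][2] + B[2][1] = -5 + 5 = 0) = 0 (attained at k = 2)
  C[1][2] = min over k of (A[1][0] + B[0][2] = 8 + -1 = 7, A[1][1] + B[1][2] = 1 + -3 = -2, A[1][2] + B[2][2] = -5 + -5 = -10) = -10 (attained at k = 2)
  C[2][0] = min over k of (A[2][0] + B[0][0] = -3 + -3 = -6, A[2][1] + B[1][0] = 9 + 7 = 16, A[2][2] + B[2][0] = 6 + 8 = 14) = -6 (attained at k = 0)
  C[2][1] = min over k of (A[2][0] + B[0][1] = -3 + 10 = 7, A[2][1] + B[1][1] = 9 + 7 = 16, A[2][2] + B[2][1] = 6 + 5 = 11) = 7 (attained at k = 0)
  C[2][2] = min over k of (A[2][0] + B[0][2] = -3 + -1 = -4, A[2][1] + B[1][2] = 9 + -3 = 6, A[2][2] + B[2][2] = 6 + -5 = 1) = -4 (attained at k = 0)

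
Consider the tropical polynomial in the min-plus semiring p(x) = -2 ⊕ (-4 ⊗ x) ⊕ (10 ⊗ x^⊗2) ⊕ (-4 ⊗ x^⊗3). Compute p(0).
p(0) = -4

A tropical monomial a ⊗ x^⊗i evaluates to a + i · x. Evaluating each term at x = 0:
  Term 0 contributes -2 + 0 · 0 = -2
  Term 1 contributes -4 + 1 · 0 = -4
  Term 2 contributes 10 + 2 · 0 = 10
  Term 3 contributes -4 + 3 · 0 = -4
p(0) = ⊕ of these = min[-2, -4, 10, -4] = -4.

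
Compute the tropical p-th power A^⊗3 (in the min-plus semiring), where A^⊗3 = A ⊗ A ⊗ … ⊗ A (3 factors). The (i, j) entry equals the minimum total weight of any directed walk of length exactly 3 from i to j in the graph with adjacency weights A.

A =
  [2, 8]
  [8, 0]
A^⊗3 =
  [6, 8]
  [8, 0]

Each entry (A^⊗3)_ij equals the minimum over all length-3 walks i = v_0 → v_1 → … → v_3 = j of Σ_t A[v_t][v_{t+1}]. For example, for (i, j) = (0, 1) we minimise over 4 possible intermediate vertex sequences; the minimum is 8, attained along the walk 0 → 1 → 1 → 1.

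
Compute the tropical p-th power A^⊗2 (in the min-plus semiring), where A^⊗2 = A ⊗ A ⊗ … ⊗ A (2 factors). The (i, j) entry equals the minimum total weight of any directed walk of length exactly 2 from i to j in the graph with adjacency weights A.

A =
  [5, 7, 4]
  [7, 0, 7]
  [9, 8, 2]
A^⊗2 =
  [10, 7, 6]
  [7, 0, 7]
  [11, 8, 4]

Each entry (A^⊗2)_ij equals the minimum over all length-2 walks i = v_0 → v_1 → … → v_2 = j of Σ_t A[v_t][v_{t+1}]. For example, for (i, j) = (0, 2) we minimise over 3 possible intermediate vertex sequences; the minimum is 6, attained along the walk 0 → 2 → 2.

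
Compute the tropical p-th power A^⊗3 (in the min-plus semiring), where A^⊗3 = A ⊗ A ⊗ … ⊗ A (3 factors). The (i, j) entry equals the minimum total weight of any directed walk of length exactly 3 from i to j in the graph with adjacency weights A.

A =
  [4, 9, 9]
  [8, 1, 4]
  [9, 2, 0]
A^⊗3 =
  [12, 11, 9]
  [10, 3, 4]
  [9, 2, 0]

Each entry (A^⊗3)_ij equals the minimum over all length-3 walks i = v_0 → v_1 → … → v_3 = j of Σ_t A[v_t][v_{t+1}]. For example, for (i, j) = (0, 2) we minimise over 9 possible intermediate vertex sequences; the minimum is 9, attained along the walk 0 → 2 → 2 → 2.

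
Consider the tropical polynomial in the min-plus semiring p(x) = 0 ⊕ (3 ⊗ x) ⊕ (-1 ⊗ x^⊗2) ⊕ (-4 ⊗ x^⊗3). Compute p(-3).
p(-3) = -13

A tropical monomial a ⊗ x^⊗i evaluates to a + i · x. Evaluating each term at x = -3:
  Term 0 contributes 0 + 0 · -3 = 0
  Term 1 contributes 3 + 1 · -3 = 0
  Term 2 contributes -1 + 2 · -3 = -7
  Term 3 contributes -4 + 3 · -3 = -13
p(-3) = ⊕ of these = min[0, 0, -7, -13] = -13.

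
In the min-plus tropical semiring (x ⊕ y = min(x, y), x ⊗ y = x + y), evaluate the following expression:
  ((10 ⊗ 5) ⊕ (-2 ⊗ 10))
((10 ⊗ 5) ⊕ (-2 ⊗ 10)) = 8

Expand innermost to outermost. Recall ⊕ takes the minimum of its arguments and ⊗ takes their sum. Working out the expression ((10 ⊗ 5) ⊕ (-2 ⊗ 10)) gives 8.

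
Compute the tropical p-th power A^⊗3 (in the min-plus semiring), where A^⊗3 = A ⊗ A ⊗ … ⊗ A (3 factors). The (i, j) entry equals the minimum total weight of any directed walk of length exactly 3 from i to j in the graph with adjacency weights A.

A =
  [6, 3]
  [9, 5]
A^⊗3 =
  [17, 13]
  [19, 15]

Each entry (A^⊗3)_ij equals the minimum over all length-3 walks i = v_0 → v_1 → … → v_3 = j of Σ_t A[v_t][v_{t+1}]. For example, for (i, j) = (0, 1) we minimise over 4 possible intermediate vertex sequences; the minimum is 13, attained along the walk 0 → 1 → 1 → 1.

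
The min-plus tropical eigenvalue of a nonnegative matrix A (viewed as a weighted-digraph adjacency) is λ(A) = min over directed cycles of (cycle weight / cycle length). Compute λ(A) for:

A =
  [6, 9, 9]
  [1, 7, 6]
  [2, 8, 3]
λ(A) = 3

Enumerate directed cycles and compute their means (weight / length). Sample:
  cycle 0 → 0: weight = 6, length = 1, mean = 6/1 ≈ 6.000
  cycle 1 → 1: weight = 7, length = 1, mean = 7/1 ≈ 7.000
  cycle 2 → 2: weight = 3, length = 1, mean = 3/1 ≈ 3.000
  cycle 0 → 1 → 0: weight = 10, length = 2, mean = 10/2 ≈ 5.000
  cycle 0 → 2 → 0: weight = 11, length = 2, mean = 11/2 ≈ 5.500
  cycle 1 → 0 → 1: weight = 10, length = 2, mean = 10/2 ≈ 5.000
Minimum mean = 3.000, attained e.g. along the cycle 2 → 2 with weight 3 and length 1. So λ(A) = 3/1 = 3.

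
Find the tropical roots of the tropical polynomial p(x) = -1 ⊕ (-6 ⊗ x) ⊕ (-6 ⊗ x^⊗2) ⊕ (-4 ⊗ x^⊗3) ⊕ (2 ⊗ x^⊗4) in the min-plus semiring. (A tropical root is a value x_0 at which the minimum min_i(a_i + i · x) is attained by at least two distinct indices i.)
Roots: {-6, -2, 0, 5}

Each tropical root is a break point of the lower envelope of the lines y = a_i + i · x (there are 5 lines, with slopes 0, 1, ..., 4). Only the lines that attain the minimum somewhere contribute to roots; other lines are dominated. Here the surviving (envelope) indices are i = 4, i = 3, i = 2, i = 1, i = 0.
Intersections between consecutive envelope lines give the roots: for adjacent envelope indices i < j the intersection is x = (a_i − a_j) / (j − i). Reading off the sorted break points: {-6, -2, 0, 5}.
Verification: at each break x_0, at least two indices attain the minimum of min_i(a_i + i · x_0).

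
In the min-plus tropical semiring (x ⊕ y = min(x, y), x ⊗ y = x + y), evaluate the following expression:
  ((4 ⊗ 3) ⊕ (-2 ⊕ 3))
((4 ⊗ 3) ⊕ (-2 ⊕ 3)) = -2

Expand innermost to outermost. Recall ⊕ takes the minimum of its arguments and ⊗ takes their sum. Working out the expression ((4 ⊗ 3) ⊕ (-2 ⊕ 3)) gives -2.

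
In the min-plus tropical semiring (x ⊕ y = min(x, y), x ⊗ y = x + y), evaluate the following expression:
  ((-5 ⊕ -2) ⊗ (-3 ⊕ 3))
((-5 ⊕ -2) ⊗ (-3 ⊕ 3)) = -8

Expand innermost to outermost. Recall ⊕ takes the minimum of its arguments and ⊗ takes their sum. Working out the expression ((-5 ⊕ -2) ⊗ (-3 ⊕ 3)) gives -8.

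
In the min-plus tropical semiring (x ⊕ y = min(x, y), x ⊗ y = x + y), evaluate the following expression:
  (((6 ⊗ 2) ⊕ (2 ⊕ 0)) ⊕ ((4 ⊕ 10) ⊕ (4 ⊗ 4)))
(((6 ⊗ 2) ⊕ (2 ⊕ 0)) ⊕ ((4 ⊕ 10) ⊕ (4 ⊗ 4))) = 0

Expand innermost to outermost. Recall ⊕ takes the minimum of its arguments and ⊗ takes their sum. Working out the expression (((6 ⊗ 2) ⊕ (2 ⊕ 0)) ⊕ ((4 ⊕ 10) ⊕ (4 ⊗ 4))) gives 0.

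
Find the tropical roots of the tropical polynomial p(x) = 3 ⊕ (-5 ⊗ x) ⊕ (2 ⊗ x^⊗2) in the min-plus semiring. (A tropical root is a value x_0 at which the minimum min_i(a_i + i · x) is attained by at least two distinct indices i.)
Roots: {-7, 8}

Each tropical root is a break point of the lower envelope of the lines y = a_i + i · x (there are 3 lines, with slopes 0, 1, ..., 2). Only the lines that attain the minimum somewhere contribute to roots; other lines are dominated. Here the surviving (envelope) indices are i = 2, i = 1, i = 0.
Intersections between consecutive envelope lines give the roots: for adjacent envelope indices i < j the intersection is x = (a_i − a_j) / (j − i). Reading off the sorted break points: {-7, 8}.
Verification: at each break x_0, at least two indices attain the minimum of min_i(a_i + i · x_0).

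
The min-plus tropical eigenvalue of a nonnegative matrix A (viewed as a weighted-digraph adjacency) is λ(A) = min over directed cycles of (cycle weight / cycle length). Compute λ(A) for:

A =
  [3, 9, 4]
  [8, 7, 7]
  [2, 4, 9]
λ(A) = 3

Enumerate directed cycles and compute their means (weight / length). Sample:
  cycle 0 → 0: weight = 3, length = 1, mean = 3/1 ≈ 3.000
  cycle 1 → 1: weight = 7, length = 1, mean = 7/1 ≈ 7.000
  cycle 2 → 2: weight = 9, length = 1, mean = 9/1 ≈ 9.000
  cycle 0 → 1 → 0: weight = 17, length = 2, mean = 17/2 ≈ 8.500
  cycle 0 → 2 → 0: weight = 6, length = 2, mean = 6/2 ≈ 3.000
  cycle 1 → 0 → 1: weight = 17, length = 2, mean = 17/2 ≈ 8.500
Minimum mean = 3.000, attained e.g. along the cycle 0 → 0 with weight 3 and length 1. So λ(A) = 3/1 = 3.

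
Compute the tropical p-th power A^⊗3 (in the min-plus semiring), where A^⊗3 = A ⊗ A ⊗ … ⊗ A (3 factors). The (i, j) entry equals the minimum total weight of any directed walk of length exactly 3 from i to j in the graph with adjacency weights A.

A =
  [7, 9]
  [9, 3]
A^⊗3 =
  [21, 15]
  [15, 9]

Each entry (A^⊗3)_ij equals the minimum over all length-3 walks i = v_0 → v_1 → … → v_3 = j of Σ_t A[v_t][v_{t+1}]. For example, for (i, j) = (0, 1) we minimise over 4 possible intermediate vertex sequences; the minimum is 15, attained along the walk 0 → 1 → 1 → 1.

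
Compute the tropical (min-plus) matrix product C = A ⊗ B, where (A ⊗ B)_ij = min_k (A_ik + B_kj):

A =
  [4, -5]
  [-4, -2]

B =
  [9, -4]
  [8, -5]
A ⊗ B =
  [3, -10]
  [5, -8]

Apply the min-plus product entry-by-entry:
  C[0][0] = min over k of (A[0][0] + B[0][0] = 4 + 9 = 13, A[0][1] + B[1][0] = -5 + 8 = 3) = 3 (attained at k = 1)
  C[0][1] = min over k of (A[0][0] + B[0][1] = 4 + -4 = 0, A[0][1] + B[1][1] = -5 + -5 = -10) = -10 (attained at k = 1)
  C[1][0] = min over k of (A[1][0] + B[0][0] = -4 + 9 = 5, A[1][1] + B[1][0] = -2 + 8 = 6) = 5 (attained at k = 0)
  C[1][1] = min over k of (A[1][0] + B[0][1] = -4 + -4 = -8, A[1][1] + B[1][1] = -2 + -5 = -7) = -8 (attained at k = 0)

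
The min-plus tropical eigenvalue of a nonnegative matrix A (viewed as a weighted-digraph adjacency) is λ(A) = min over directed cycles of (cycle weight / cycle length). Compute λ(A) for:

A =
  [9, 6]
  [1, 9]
λ(A) = 7/2

Enumerate directed cycles and compute their means (weight / length). Sample:
  cycle 0 → 0: weight = 9, length = 1, mean = 9/1 ≈ 9.000
  cycle 1 → 1: weight = 9, length = 1, mean = 9/1 ≈ 9.000
  cycle 0 → 1 → 0: weight = 7, length = 2, mean = 7/2 ≈ 3.500
  cycle 1 → 0 → 1: weight = 7, length = 2, mean = 7/2 ≈ 3.500
Minimum mean = 3.500, attained e.g. along the cycle 0 → 1 → 0 with weight 7 and length 2. So λ(A) = 7/2 = 7/2.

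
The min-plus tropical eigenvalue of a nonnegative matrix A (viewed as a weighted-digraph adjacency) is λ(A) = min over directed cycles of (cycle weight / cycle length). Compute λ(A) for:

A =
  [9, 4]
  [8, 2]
λ(A) = 2

Enumerate directed cycles and compute their means (weight / length). Sample:
  cycle 0 → 0: weight = 9, length = 1, mean = 9/1 ≈ 9.000
  cycle 1 → 1: weight = 2, length = 1, mean = 2/1 ≈ 2.000
  cycle 0 → 1 → 0: weight = 12, length = 2, mean = 12/2 ≈ 6.000
  cycle 1 → 0 → 1: weight = 12, length = 2, mean = 12/2 ≈ 6.000
Minimum mean = 2.000, attained e.g. along the cycle 1 → 1 with weight 2 and length 1. So λ(A) = 2/1 = 2.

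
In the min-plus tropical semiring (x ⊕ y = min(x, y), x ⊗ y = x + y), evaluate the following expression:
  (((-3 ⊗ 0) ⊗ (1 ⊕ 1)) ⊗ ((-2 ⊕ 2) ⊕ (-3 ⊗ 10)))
(((-3 ⊗ 0) ⊗ (1 ⊕ 1)) ⊗ ((-2 ⊕ 2) ⊕ (-3 ⊗ 10))) = -4

Expand innermost to outermost. Recall ⊕ takes the minimum of its arguments and ⊗ takes their sum. Working out the expression (((-3 ⊗ 0) ⊗ (1 ⊕ 1)) ⊗ ((-2 ⊕ 2) ⊕ (-3 ⊗ 10))) gives -4.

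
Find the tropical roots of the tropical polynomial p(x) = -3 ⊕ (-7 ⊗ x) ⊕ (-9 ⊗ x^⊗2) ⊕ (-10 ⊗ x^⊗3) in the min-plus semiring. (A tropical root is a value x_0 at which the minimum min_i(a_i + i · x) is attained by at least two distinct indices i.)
Roots: {1, 2, 4}

Each tropical root is a break point of the lower envelope of the lines y = a_i + i · x (there are 4 lines, with slopes 0, 1, ..., 3). Only the lines that attain the minimum somewhere contribute to roots; other lines are dominated. Here the surviving (envelope) indices are i = 3, i = 2, i = 1, i = 0.
Intersections between consecutive envelope lines give the roots: for adjacent envelope indices i < j the intersection is x = (a_i − a_j) / (j − i). Reading off the sorted break points: {1, 2, 4}.
Verification: at each break x_0, at least two indices attain the minimum of min_i(a_i + i · x_0).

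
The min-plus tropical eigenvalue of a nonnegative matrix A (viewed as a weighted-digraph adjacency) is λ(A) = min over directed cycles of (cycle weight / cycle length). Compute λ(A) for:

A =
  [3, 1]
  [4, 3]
λ(A) = 5/2

Enumerate directed cycles and compute their means (weight / length). Sample:
  cycle 0 → 0: weight = 3, length = 1, mean = 3/1 ≈ 3.000
  cycle 1 → 1: weight = 3, length = 1, mean = 3/1 ≈ 3.000
  cycle 0 → 1 → 0: weight = 5, length = 2, mean = 5/2 ≈ 2.500
  cycle 1 → 0 → 1: weight = 5, length = 2, mean = 5/2 ≈ 2.500
Minimum mean = 2.500, attained e.g. along the cycle 0 → 1 → 0 with weight 5 and length 2. So λ(A) = 5/2 = 5/2.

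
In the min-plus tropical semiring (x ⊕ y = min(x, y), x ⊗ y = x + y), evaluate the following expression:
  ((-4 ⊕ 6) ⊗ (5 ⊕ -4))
((-4 ⊕ 6) ⊗ (5 ⊕ -4)) = -8

Expand innermost to outermost. Recall ⊕ takes the minimum of its arguments and ⊗ takes their sum. Working out the expression ((-4 ⊕ 6) ⊗ (5 ⊕ -4)) gives -8.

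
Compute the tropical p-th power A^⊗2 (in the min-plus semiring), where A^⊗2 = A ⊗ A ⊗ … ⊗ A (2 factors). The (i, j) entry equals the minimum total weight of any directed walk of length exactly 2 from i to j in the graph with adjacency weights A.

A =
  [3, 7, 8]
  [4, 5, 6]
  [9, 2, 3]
A^⊗2 =
  [6, 10, 11]
  [7, 8, 9]
  [6, 5, 6]

Each entry (A^⊗2)_ij equals the minimum over all length-2 walks i = v_0 → v_1 → … → v_2 = j of Σ_t A[v_t][v_{t+1}]. For example, for (i, j) = (0, 2) we minimise over 3 possible intermediate vertex sequences; the minimum is 11, attained along the walk 0 → 0 → 2.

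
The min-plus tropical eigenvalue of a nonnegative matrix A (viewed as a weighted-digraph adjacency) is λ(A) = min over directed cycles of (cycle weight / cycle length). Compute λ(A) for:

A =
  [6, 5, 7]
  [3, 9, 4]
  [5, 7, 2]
λ(A) = 2

Enumerate directed cycles and compute their means (weight / length). Sample:
  cycle 0 → 0: weight = 6, length = 1, mean = 6/1 ≈ 6.000
  cycle 1 → 1: weight = 9, length = 1, mean = 9/1 ≈ 9.000
  cycle 2 → 2: weight = 2, length = 1, mean = 2/1 ≈ 2.000
  cycle 0 → 1 → 0: weight = 8, length = 2, mean = 8/2 ≈ 4.000
  cycle 0 → 2 → 0: weight = 12, length = 2, mean = 12/2 ≈ 6.000
  cycle 1 → 0 → 1: weight = 8, length = 2, mean = 8/2 ≈ 4.000
Minimum mean = 2.000, attained e.g. along the cycle 2 → 2 with weight 2 and length 1. So λ(A) = 2/1 = 2.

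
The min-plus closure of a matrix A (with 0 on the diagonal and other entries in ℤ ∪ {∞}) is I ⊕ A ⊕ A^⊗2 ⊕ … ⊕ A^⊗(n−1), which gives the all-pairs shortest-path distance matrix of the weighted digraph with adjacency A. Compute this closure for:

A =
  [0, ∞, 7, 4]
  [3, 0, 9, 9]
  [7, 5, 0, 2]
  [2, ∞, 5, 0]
Closure =
  [0, 12, 7, 4]
  [3, 0, 9, 7]
  [4, 5, 0, 2]
  [2, 10, 5, 0]

This is the Floyd-Warshall all-pairs shortest-path computation. For each intermediate vertex k = 0, 1, …, 3, update dist[i][j] ← min(dist[i][j], dist[i][k] + dist[k][j]). The final matrix gives, for each (i, j), the minimum total weight of any directed path from i to j (possibly empty when i = j).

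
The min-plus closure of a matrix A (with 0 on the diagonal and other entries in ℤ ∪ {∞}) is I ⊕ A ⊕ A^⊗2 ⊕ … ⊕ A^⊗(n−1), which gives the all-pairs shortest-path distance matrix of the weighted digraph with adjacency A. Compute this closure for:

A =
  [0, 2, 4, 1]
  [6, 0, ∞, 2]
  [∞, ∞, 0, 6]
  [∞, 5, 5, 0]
Closure =
  [0, 2, 4, 1]
  [6, 0, 7, 2]
  [17, 11, 0, 6]
  [11, 5, 5, 0]

This is the Floyd-Warshall all-pairs shortest-path computation. For each intermediate vertex k = 0, 1, …, 3, update dist[i][j] ← min(dist[i][j], dist[i][k] + dist[k][j]). The final matrix gives, for each (i, j), the minimum total weight of any directed path from i to j (possibly empty when i = j).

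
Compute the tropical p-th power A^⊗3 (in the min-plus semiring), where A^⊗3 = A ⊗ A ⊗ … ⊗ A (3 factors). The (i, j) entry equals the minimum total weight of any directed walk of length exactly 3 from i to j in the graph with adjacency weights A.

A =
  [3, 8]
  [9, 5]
A^⊗3 =
  [9, 14]
  [15, 15]

Each entry (A^⊗3)_ij equals the minimum over all length-3 walks i = v_0 → v_1 → … → v_3 = j of Σ_t A[v_t][v_{t+1}]. For example, for (i, j) = (0, 1) we minimise over 4 possible intermediate vertex sequences; the minimum is 14, attained along the walk 0 → 0 → 0 → 1.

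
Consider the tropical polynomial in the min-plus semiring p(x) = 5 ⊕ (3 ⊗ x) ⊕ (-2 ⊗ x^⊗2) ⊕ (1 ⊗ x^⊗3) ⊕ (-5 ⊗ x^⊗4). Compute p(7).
p(7) = 5

A tropical monomial a ⊗ x^⊗i evaluates to a + i · x. Evaluating each term at x = 7:
  Term 0 contributes 5 + 0 · 7 = 5
  Term 1 contributes 3 + 1 · 7 = 10
  Term 2 contributes -2 + 2 · 7 = 12
  Term 3 contributes 1 + 3 · 7 = 22
  Term 4 contributes -5 + 4 · 7 = 23
p(7) = ⊕ of these = min[5, 10, 12, 22, 23] = 5.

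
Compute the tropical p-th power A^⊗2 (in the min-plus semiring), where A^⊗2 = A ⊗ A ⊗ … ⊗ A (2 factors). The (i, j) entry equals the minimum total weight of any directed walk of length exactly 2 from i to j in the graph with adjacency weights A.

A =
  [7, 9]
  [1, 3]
A^⊗2 =
  [10, 12]
  [4, 6]

Each entry (A^⊗2)_ij equals the minimum over all length-2 walks i = v_0 → v_1 → … → v_2 = j of Σ_t A[v_t][v_{t+1}]. For example, for (i, j) = (0, 1) we minimise over 2 possible intermediate vertex sequences; the minimum is 12, attained along the walk 0 → 1 → 1.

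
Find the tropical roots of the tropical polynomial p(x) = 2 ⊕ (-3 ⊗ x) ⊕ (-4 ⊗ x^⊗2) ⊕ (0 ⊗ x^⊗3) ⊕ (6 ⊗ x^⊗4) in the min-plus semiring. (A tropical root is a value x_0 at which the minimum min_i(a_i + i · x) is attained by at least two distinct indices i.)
Roots: {-6, -4, 1, 5}

Each tropical root is a break point of the lower envelope of the lines y = a_i + i · x (there are 5 lines, with slopes 0, 1, ..., 4). Only the lines that attain the minimum somewhere contribute to roots; other lines are dominated. Here the surviving (envelope) indices are i = 4, i = 3, i = 2, i = 1, i = 0.
Intersections between consecutive envelope lines give the roots: for adjacent envelope indices i < j the intersection is x = (a_i − a_j) / (j − i). Reading off the sorted break points: {-6, -4, 1, 5}.
Verification: at each break x_0, at least two indices attain the minimum of min_i(a_i + i · x_0).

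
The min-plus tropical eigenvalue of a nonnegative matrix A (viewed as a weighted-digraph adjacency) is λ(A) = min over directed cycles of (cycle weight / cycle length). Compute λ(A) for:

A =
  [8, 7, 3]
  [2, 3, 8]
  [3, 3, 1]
λ(A) = 1

Enumerate directed cycles and compute their means (weight / length). Sample:
  cycle 0 → 0: weight = 8, length = 1, mean = 8/1 ≈ 8.000
  cycle 1 → 1: weight = 3, length = 1, mean = 3/1 ≈ 3.000
  cycle 2 → 2: weight = 1, length = 1, mean = 1/1 ≈ 1.000
  cycle 0 → 1 → 0: weight = 9, length = 2, mean = 9/2 ≈ 4.500
  cycle 0 → 2 → 0: weight = 6, length = 2, mean = 6/2 ≈ 3.000
  cycle 1 → 0 → 1: weight = 9, length = 2, mean = 9/2 ≈ 4.500
Minimum mean = 1.000, attained e.g. along the cycle 2 → 2 with weight 1 and length 1. So λ(A) = 1/1 = 1.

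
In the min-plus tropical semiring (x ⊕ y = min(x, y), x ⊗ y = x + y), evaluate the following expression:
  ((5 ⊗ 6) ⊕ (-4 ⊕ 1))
((5 ⊗ 6) ⊕ (-4 ⊕ 1)) = -4

Expand innermost to outermost. Recall ⊕ takes the minimum of its arguments and ⊗ takes their sum. Working out the expression ((5 ⊗ 6) ⊕ (-4 ⊕ 1)) gives -4.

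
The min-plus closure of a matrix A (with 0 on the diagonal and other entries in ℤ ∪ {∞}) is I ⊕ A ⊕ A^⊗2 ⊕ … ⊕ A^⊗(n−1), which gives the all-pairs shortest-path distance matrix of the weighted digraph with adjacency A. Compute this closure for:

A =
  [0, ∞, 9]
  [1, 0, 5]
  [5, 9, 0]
Closure =
  [0, 18, 9]
  [1, 0, 5]
  [5, 9, 0]

This is the Floyd-Warshall all-pairs shortest-path computation. For each intermediate vertex k = 0, 1, …, 2, update dist[i][j] ← min(dist[i][j], dist[i][k] + dist[k][j]). The final matrix gives, for each (i, j), the minimum total weight of any directed path from i to j (possibly empty when i = j).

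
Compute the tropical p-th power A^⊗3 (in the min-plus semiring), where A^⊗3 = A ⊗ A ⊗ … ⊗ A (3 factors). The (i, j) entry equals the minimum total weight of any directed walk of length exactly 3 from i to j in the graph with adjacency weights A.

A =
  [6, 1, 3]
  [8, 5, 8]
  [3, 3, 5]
A^⊗3 =
  [11, 7, 9]
  [14, 12, 14]
  [9, 9, 11]

Each entry (A^⊗3)_ij equals the minimum over all length-3 walks i = v_0 → v_1 → … → v_3 = j of Σ_t A[v_t][v_{t+1}]. For example, for (i, j) = (0, 2) we minimise over 9 possible intermediate vertex sequences; the minimum is 9, attained along the walk 0 → 2 → 0 → 2.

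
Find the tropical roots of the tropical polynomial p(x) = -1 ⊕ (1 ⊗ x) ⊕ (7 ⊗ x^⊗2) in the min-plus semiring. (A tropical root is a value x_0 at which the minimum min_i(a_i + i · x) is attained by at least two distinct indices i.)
Roots: {-6, -2}

Each tropical root is a break point of the lower envelope of the lines y = a_i + i · x (there are 3 lines, with slopes 0, 1, ..., 2). Only the lines that attain the minimum somewhere contribute to roots; other lines are dominated. Here the surviving (envelope) indices are i = 2, i = 1, i = 0.
Intersections between consecutive envelope lines give the roots: for adjacent envelope indices i < j the intersection is x = (a_i − a_j) / (j − i). Reading off the sorted break points: {-6, -2}.
Verification: at each break x_0, at least two indices attain the minimum of min_i(a_i + i · x_0).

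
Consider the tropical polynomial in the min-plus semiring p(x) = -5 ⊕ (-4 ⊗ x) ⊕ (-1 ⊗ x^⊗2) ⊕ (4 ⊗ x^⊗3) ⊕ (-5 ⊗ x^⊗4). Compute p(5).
p(5) = -5

A tropical monomial a ⊗ x^⊗i evaluates to a + i · x. Evaluating each term at x = 5:
  Term 0 contributes -5 + 0 · 5 = -5
  Term 1 contributes -4 + 1 · 5 = 1
  Term 2 contributes -1 + 2 · 5 = 9
  Term 3 contributes 4 + 3 · 5 = 19
  Term 4 contributes -5 + 4 · 5 = 15
p(5) = ⊕ of these = min[-5, 1, 9, 19, 15] = -5.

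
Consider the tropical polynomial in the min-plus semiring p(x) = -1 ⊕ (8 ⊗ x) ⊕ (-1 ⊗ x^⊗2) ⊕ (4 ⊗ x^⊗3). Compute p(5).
p(5) = -1

A tropical monomial a ⊗ x^⊗i evaluates to a + i · x. Evaluating each term at x = 5:
  Term 0 contributes -1 + 0 · 5 = -1
  Term 1 contributes 8 + 1 · 5 = 13
  Term 2 contributes -1 + 2 · 5 = 9
  Term 3 contributes 4 + 3 · 5 = 19
p(5) = ⊕ of these = min[-1, 13, 9, 19] = -1.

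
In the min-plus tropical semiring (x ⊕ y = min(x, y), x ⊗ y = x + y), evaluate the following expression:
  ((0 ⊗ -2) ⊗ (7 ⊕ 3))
((0 ⊗ -2) ⊗ (7 ⊕ 3)) = 1

Expand innermost to outermost. Recall ⊕ takes the minimum of its arguments and ⊗ takes their sum. Working out the expression ((0 ⊗ -2) ⊗ (7 ⊕ 3)) gives 1.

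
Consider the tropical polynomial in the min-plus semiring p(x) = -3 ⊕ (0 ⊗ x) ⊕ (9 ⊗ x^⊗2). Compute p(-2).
p(-2) = -3

A tropical monomial a ⊗ x^⊗i evaluates to a + i · x. Evaluating each term at x = -2:
  Term 0 contributes -3 + 0 · -2 = -3
  Term 1 contributes 0 + 1 · -2 = -2
  Term 2 contributes 9 + 2 · -2 = 5
p(-2) = ⊕ of these = min[-3, -2, 5] = -3.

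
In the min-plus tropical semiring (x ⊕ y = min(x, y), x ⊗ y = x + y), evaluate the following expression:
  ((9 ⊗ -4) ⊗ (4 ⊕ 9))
((9 ⊗ -4) ⊗ (4 ⊕ 9)) = 9

Expand innermost to outermost. Recall ⊕ takes the minimum of its arguments and ⊗ takes their sum. Working out the expression ((9 ⊗ -4) ⊗ (4 ⊕ 9)) gives 9.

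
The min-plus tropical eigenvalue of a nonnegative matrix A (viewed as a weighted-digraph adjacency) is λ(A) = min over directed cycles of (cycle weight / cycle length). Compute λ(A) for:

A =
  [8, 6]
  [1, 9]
λ(A) = 7/2

Enumerate directed cycles and compute their means (weight / length). Sample:
  cycle 0 → 0: weight = 8, length = 1, mean = 8/1 ≈ 8.000
  cycle 1 → 1: weight = 9, length = 1, mean = 9/1 ≈ 9.000
  cycle 0 → 1 → 0: weight = 7, length = 2, mean = 7/2 ≈ 3.500
  cycle 1 → 0 → 1: weight = 7, length = 2, mean = 7/2 ≈ 3.500
Minimum mean = 3.500, attained e.g. along the cycle 0 → 1 → 0 with weight 7 and length 2. So λ(A) = 7/2 = 7/2.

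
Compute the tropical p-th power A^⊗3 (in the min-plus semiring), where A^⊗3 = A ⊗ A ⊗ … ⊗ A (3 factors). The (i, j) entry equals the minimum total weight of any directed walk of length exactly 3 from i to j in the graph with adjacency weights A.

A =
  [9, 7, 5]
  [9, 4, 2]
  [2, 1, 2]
A^⊗3 =
  [9, 8, 8]
  [6, 5, 5]
  [5, 4, 5]

Each entry (A^⊗3)_ij equals the minimum over all length-3 walks i = v_0 → v_1 → … → v_3 = j of Σ_t A[v_t][v_{t+1}]. For example, for (i, j) = (0, 2) we minimise over 9 possible intermediate vertex sequences; the minimum is 8, attained along the walk 0 → 2 → 1 → 2.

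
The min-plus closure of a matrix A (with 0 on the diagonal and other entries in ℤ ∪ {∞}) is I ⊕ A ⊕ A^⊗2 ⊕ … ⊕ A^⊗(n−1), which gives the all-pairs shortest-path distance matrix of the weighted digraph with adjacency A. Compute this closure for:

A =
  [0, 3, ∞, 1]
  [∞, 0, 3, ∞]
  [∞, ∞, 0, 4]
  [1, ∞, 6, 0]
Closure =
  [0, 3, 6, 1]
  [8, 0, 3, 7]
  [5, 8, 0, 4]
  [1, 4, 6, 0]

This is the Floyd-Warshall all-pairs shortest-path computation. For each intermediate vertex k = 0, 1, …, 3, update dist[i][j] ← min(dist[i][j], dist[i][k] + dist[k][j]). The final matrix gives, for each (i, j), the minimum total weight of any directed path from i to j (possibly empty when i = j).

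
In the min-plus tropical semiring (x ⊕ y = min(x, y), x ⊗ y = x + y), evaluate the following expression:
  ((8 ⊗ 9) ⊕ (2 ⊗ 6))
((8 ⊗ 9) ⊕ (2 ⊗ 6)) = 8

Expand innermost to outermost. Recall ⊕ takes the minimum of its arguments and ⊗ takes their sum. Working out the expression ((8 ⊗ 9) ⊕ (2 ⊗ 6)) gives 8.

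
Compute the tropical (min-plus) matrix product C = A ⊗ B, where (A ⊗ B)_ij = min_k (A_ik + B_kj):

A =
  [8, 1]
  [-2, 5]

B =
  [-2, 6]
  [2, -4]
A ⊗ B =
  [3, -3]
  [-4, 1]

Apply the min-plus product entry-by-entry:
  C[0][0] = min over k of (A[0][0] + B[0][0] = 8 + -2 = 6, A[0][1] + B[1][0] = 1 + 2 = 3) = 3 (attained at k = 1)
  C[0][1] = min over k of (A[0][0] + B[0][1] = 8 + 6 = 14, A[0][1] + B[1][1] = 1 + -4 = -3) = -3 (attained at k = 1)
  C[1][0] = min over k of (A[1][0] + B[0][0] = -2 + -2 = -4, A[1][1] + B[1][0] = 5 + 2 = 7) = -4 (attained at k = 0)
  C[1][1] = min over k of (A[1][0] + B[0][1] = -2 + 6 = 4, A[1][1] + B[1][1] = 5 + -4 = 1) = 1 (attained at k = 1)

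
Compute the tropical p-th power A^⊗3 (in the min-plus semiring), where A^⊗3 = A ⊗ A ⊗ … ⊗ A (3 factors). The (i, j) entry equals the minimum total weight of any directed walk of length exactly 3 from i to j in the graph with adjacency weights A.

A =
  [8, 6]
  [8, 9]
A^⊗3 =
  [22, 20]
  [22, 22]

Each entry (A^⊗3)_ij equals the minimum over all length-3 walks i = v_0 → v_1 → … → v_3 = j of Σ_t A[v_t][v_{t+1}]. For example, for (i, j) = (0, 1) we minimise over 4 possible intermediate vertex sequences; the minimum is 20, attained along the walk 0 → 1 → 0 → 1.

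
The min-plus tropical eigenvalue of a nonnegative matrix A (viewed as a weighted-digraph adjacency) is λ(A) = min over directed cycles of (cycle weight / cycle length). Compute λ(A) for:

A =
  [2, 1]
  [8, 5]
λ(A) = 2

Enumerate directed cycles and compute their means (weight / length). Sample:
  cycle 0 → 0: weight = 2, length = 1, mean = 2/1 ≈ 2.000
  cycle 1 → 1: weight = 5, length = 1, mean = 5/1 ≈ 5.000
  cycle 0 → 1 → 0: weight = 9, length = 2, mean = 9/2 ≈ 4.500
  cycle 1 → 0 → 1: weight = 9, length = 2, mean = 9/2 ≈ 4.500
Minimum mean = 2.000, attained e.g. along the cycle 0 → 0 with weight 2 and length 1. So λ(A) = 2/1 = 2.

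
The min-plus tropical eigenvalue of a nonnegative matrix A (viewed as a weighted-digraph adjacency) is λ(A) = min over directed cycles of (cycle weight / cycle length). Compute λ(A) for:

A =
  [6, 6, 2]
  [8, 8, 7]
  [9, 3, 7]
λ(A) = 13/3

Enumerate directed cycles and compute their means (weight / length). Sample:
  cycle 0 → 0: weight = 6, length = 1, mean = 6/1 ≈ 6.000
  cycle 1 → 1: weight = 8, length = 1, mean = 8/1 ≈ 8.000
  cycle 2 → 2: weight = 7, length = 1, mean = 7/1 ≈ 7.000
  cycle 0 → 1 → 0: weight = 14, length = 2, mean = 14/2 ≈ 7.000
  cycle 0 → 2 → 0: weight = 11, length = 2, mean = 11/2 ≈ 5.500
  cycle 1 → 0 → 1: weight = 14, length = 2, mean = 14/2 ≈ 7.000
Minimum mean = 4.333, attained e.g. along the cycle 0 → 2 → 1 → 0 with weight 13 and length 3. So λ(A) = 13/3 = 13/3.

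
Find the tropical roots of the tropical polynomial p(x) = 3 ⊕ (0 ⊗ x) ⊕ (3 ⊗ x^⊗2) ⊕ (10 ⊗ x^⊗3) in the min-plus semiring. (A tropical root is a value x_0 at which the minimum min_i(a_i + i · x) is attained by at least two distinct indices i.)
Roots: {-7, -3, 3}

Each tropical root is a break point of the lower envelope of the lines y = a_i + i · x (there are 4 lines, with slopes 0, 1, ..., 3). Only the lines that attain the minimum somewhere contribute to roots; other lines are dominated. Here the surviving (envelope) indices are i = 3, i = 2, i = 1, i = 0.
Intersections between consecutive envelope lines give the roots: for adjacent envelope indices i < j the intersection is x = (a_i − a_j) / (j − i). Reading off the sorted break points: {-7, -3, 3}.
Verification: at each break x_0, at least two indices attain the minimum of min_i(a_i + i · x_0).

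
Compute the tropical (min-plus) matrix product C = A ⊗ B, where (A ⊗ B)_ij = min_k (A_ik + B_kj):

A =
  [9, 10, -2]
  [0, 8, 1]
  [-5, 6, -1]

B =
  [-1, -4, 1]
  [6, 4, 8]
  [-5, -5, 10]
A ⊗ B =
  [-7, -7, 8]
  [-4, -4, 1]
  [-6, -9, -4]

Apply the min-plus product entry-by-entry:
  C[0][0] = min over k of (A[0][0] + B[0][0] = 9 + -1 = 8, A[0][1] + B[1][0] = 10 + 6 = 16, A[0][2] + B[2][0] = -2 + -5 = -7) = -7 (attained at k = 2)
  C[0][1] = min over k of (A[0][0] + B[0][1] = 9 + -4 = 5, A[0][1] + B[1][1] = 10 + 4 = 14, A[0][2] + B[2][1] = -2 + -5 = -7) = -7 (attained at k = 2)
  C[0][2] = min over k of (A[0][0] + B[0][2] = 9 + 1 = 10, A[0][1] + B[1][2] = 10 + 8 = 18, A[0][2] + B[2][2] = -2 + 10 = 8) = 8 (attained at k = 2)
  C[1][0] = min over k of (A[1][0] + B[0][0] = 0 + -1 = -1, A[1][1] + B[1][0] = 8 + 6 = 14, A[1][2] + B[2][0] = 1 + -5 = -4) = -4 (attained at k = 2)
  C[1][1] = min over k of (A[1][0] + B[0][1] = 0 + -4 = -4, A[1][1] + B[1][1] = 8 + 4 = 12, A[1][2] + B[2][1] = 1 + -5 = -4) = -4 (attained at k = 0)
  C[1][2] = min over k of (A[1][0] + B[0][2] = 0 + 1 = 1, A[1][1] + B[1][2] = 8 + 8 = 16, A[1][2] + B[2][2] = 1 + 10 = 11) = 1 (attained at k = 0)
  C[2][0] = min over k of (A[2][0] + B[0][0] = -5 + -1 = -6, A[2][1] + B[1][0] = 6 + 6 = 12, A[2][2] + B[2][0] = -1 + -5 = -6) = -6 (attained at k = 0)
  C[2][1] = min over k of (A[2][0] + B[0][1] = -5 + -4 = -9, A[2][1] + B[1][1] = 6 + 4 = 10, A[2][2] + B[2][1] = -1 + -5 = -6) = -9 (attained at k = 0)
  C[2][2] = min over k of (A[2][0] + B[0][2] = -5 + 1 = -4, A[2][1] + B[1][2] = 6 + 8 = 14, A[2][2] + B[2][2] = -1 + 10 = 9) = -4 (attained at k = 0)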